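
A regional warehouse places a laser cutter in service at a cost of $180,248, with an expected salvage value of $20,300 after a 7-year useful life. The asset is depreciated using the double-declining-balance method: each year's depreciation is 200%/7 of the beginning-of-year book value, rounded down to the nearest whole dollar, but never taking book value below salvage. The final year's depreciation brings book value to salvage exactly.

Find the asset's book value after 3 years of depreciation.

Depreciable base = $180,248 − $20,300 = $159,948.
Year 1: ⌊$180,248 × 200%/7⌋ = $51,499. Book value $128,749.
Year 2: ⌊$128,749 × 200%/7⌋ = $36,785. Book value $91,964.
Year 3: ⌊$91,964 × 200%/7⌋ = $26,275. Book value $65,689.

$65,689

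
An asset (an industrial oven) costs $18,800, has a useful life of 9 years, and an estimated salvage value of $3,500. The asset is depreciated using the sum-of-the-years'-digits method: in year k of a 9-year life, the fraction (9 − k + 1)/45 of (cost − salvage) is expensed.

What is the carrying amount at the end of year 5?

$6,900

Depreciable base = $18,800 − $3,500 = $15,300.
Sum of the years' digits = 9+8+7+6+5+4+3+2+1 = 45.
Year 1: $15,300 × 9/45 = $3,060. Book value $15,740.
Year 2: $15,300 × 8/45 = $2,720. Book value $13,020.
Year 3: $15,300 × 7/45 = $2,380. Book value $10,640.
Year 4: $15,300 × 6/45 = $2,040. Book value $8,600.
Year 5: $15,300 × 5/45 = $1,700. Book value $6,900.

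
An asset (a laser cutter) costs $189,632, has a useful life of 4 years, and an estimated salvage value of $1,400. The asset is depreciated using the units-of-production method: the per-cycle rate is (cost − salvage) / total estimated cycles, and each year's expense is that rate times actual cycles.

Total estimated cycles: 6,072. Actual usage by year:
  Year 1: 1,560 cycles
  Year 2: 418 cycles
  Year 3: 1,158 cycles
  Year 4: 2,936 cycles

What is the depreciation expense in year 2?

Depreciable base = $189,632 − $1,400 = $188,232.
Rate = $188,232 / 6,072 cycles = $31 per cycle.
Year 1: 1,560 × $31 = $48,360. Book value $141,272.
Year 2: 418 × $31 = $12,958. Book value $128,314.

$12,958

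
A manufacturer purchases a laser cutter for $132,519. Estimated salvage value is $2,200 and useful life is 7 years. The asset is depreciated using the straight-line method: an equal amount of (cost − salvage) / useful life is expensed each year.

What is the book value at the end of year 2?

Depreciable base = $132,519 − $2,200 = $130,319.
Annual expense = $130,319 / 7 = $18,617.
End of year 1: book value $113,902.
End of year 2: book value $95,285.

$95,285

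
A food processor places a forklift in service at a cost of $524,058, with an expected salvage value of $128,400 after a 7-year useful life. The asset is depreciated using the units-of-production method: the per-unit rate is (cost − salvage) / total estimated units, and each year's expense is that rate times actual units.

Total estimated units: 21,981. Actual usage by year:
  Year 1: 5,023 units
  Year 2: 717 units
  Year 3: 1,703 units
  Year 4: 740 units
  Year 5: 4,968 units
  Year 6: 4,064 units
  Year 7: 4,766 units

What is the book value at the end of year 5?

Depreciable base = $524,058 − $128,400 = $395,658.
Rate = $395,658 / 21,981 units = $18 per unit.
Year 1: 5,023 × $18 = $90,414. Book value $433,644.
Year 2: 717 × $18 = $12,906. Book value $420,738.
Year 3: 1,703 × $18 = $30,654. Book value $390,084.
Year 4: 740 × $18 = $13,320. Book value $376,764.
Year 5: 4,968 × $18 = $89,424. Book value $287,340.

$287,340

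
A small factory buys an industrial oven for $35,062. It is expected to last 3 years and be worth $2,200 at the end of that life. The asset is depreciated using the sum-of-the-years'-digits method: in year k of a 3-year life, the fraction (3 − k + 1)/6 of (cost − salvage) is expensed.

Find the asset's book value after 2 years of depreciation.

$7,677

Depreciable base = $35,062 − $2,200 = $32,862.
Sum of the years' digits = 3+2+1 = 6.
Year 1: $32,862 × 3/6 = $16,431. Book value $18,631.
Year 2: $32,862 × 2/6 = $10,954. Book value $7,677.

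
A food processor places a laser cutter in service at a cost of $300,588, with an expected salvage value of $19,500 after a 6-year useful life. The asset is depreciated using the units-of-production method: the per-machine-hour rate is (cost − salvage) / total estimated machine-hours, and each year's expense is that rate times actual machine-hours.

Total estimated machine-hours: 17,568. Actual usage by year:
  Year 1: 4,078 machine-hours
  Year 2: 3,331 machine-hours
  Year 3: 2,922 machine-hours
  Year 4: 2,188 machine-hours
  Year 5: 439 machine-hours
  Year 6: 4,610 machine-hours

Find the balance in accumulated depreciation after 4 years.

Depreciable base = $300,588 − $19,500 = $281,088.
Rate = $281,088 / 17,568 machine-hours = $16 per machine-hour.
Year 1: 4,078 × $16 = $65,248. Book value $235,340.
Year 2: 3,331 × $16 = $53,296. Book value $182,044.
Year 3: 2,922 × $16 = $46,752. Book value $135,292.
Year 4: 2,188 × $16 = $35,008. Book value $100,284.
Accumulated through year 4 = $300,588 − $100,284 = $200,304.

$200,304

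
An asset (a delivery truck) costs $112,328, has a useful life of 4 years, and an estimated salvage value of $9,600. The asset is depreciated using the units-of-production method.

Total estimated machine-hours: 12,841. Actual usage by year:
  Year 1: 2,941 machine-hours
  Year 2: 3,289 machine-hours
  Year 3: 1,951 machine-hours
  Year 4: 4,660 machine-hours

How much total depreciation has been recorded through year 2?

Depreciable base = $112,328 − $9,600 = $102,728.
Rate = $102,728 / 12,841 machine-hours = $8 per machine-hour.
Year 1: 2,941 × $8 = $23,528. Book value $88,800.
Year 2: 3,289 × $8 = $26,312. Book value $62,488.
Accumulated through year 2 = $112,328 − $62,488 = $49,840.

$49,840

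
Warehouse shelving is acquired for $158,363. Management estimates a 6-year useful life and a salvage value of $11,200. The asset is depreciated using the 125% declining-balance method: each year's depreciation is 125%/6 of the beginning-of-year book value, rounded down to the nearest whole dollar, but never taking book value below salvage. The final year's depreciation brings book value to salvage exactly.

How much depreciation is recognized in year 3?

$20,677

Depreciable base = $158,363 − $11,200 = $147,163.
Year 1: ⌊$158,363 × 125%/6⌋ = $32,992. Book value $125,371.
Year 2: ⌊$125,371 × 125%/6⌋ = $26,118. Book value $99,253.
Year 3: ⌊$99,253 × 125%/6⌋ = $20,677. Book value $78,576.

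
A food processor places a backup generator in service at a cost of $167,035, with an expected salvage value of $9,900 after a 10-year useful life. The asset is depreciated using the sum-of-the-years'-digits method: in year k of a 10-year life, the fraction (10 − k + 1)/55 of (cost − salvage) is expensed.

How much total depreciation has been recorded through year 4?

$97,138

Depreciable base = $167,035 − $9,900 = $157,135.
Sum of the years' digits = 10+9+8+7+6+5+4+3+2+1 = 55.
Year 1: $157,135 × 10/55 = $28,570. Book value $138,465.
Year 2: $157,135 × 9/55 = $25,713. Book value $112,752.
Year 3: $157,135 × 8/55 = $22,856. Book value $89,896.
Year 4: $157,135 × 7/55 = $19,999. Book value $69,897.
Accumulated through year 4 = $167,035 − $69,897 = $97,138.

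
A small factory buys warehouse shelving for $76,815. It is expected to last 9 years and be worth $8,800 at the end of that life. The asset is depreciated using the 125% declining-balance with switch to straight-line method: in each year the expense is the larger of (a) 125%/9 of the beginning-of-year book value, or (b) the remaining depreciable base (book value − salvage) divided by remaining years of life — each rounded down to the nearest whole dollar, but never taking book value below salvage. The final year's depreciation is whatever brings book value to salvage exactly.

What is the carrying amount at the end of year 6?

$28,863

Depreciable base = $76,815 − $8,800 = $68,015.
Year 1: DB = ⌊$76,815 × 125%/9⌋ = $10,668; SL = ⌊$68,015/9⌋ = $7,557 → take DB $10,668. Book value $66,147.
Year 2: DB = ⌊$66,147 × 125%/9⌋ = $9,187; SL = ⌊$57,347/8⌋ = $7,168 → take DB $9,187. Book value $56,960.
Year 3: DB = ⌊$56,960 × 125%/9⌋ = $7,911; SL = ⌊$48,160/7⌋ = $6,880 → take DB $7,911. Book value $49,049.
Year 4: DB = ⌊$49,049 × 125%/9⌋ = $6,812; SL = ⌊$40,249/6⌋ = $6,708 → take DB $6,812. Book value $42,237.
Year 5: DB = ⌊$42,237 × 125%/9⌋ = $5,866; SL = ⌊$33,437/5⌋ = $6,687 → take SL $6,687. Book value $35,550.
Year 6: DB = ⌊$35,550 × 125%/9⌋ = $4,937; SL = ⌊$26,750/4⌋ = $6,687 → take SL $6,687. Book value $28,863.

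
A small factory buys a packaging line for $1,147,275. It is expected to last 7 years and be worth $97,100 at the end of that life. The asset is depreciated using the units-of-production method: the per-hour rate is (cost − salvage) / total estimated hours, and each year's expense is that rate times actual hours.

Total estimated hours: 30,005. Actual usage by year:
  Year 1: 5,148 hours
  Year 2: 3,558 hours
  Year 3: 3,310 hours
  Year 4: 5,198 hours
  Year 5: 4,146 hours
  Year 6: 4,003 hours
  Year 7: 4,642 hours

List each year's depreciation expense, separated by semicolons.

Depreciable base = $1,147,275 − $97,100 = $1,050,175.
Rate = $1,050,175 / 30,005 hours = $35 per hour.
Year 1: 5,148 × $35 = $180,180. Book value $967,095.
Year 2: 3,558 × $35 = $124,530. Book value $842,565.
Year 3: 3,310 × $35 = $115,850. Book value $726,715.
Year 4: 5,198 × $35 = $181,930. Book value $544,785.
Year 5: 4,146 × $35 = $145,110. Book value $399,675.
Year 6: 4,003 × $35 = $140,105. Book value $259,570.
Year 7: 4,642 × $35 = $162,470. Book value $97,100.

$180,180; $124,530; $115,850; $181,930; $145,110; $140,105; $162,470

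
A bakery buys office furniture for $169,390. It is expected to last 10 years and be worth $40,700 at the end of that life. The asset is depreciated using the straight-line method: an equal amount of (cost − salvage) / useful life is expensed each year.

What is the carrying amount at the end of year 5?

Depreciable base = $169,390 − $40,700 = $128,690.
Annual expense = $128,690 / 10 = $12,869.
End of year 1: book value $156,521.
End of year 2: book value $143,652.
End of year 3: book value $130,783.
End of year 4: book value $117,914.
End of year 5: book value $105,045.

$105,045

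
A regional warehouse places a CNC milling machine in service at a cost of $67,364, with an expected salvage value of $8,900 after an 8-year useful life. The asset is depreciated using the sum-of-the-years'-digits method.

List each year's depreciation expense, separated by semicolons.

$12,992; $11,368; $9,744; $8,120; $6,496; $4,872; $3,248; $1,624

Depreciable base = $67,364 − $8,900 = $58,464.
Sum of the years' digits = 8+7+6+5+4+3+2+1 = 36.
Year 1: $58,464 × 8/36 = $12,992. Book value $54,372.
Year 2: $58,464 × 7/36 = $11,368. Book value $43,004.
Year 3: $58,464 × 6/36 = $9,744. Book value $33,260.
Year 4: $58,464 × 5/36 = $8,120. Book value $25,140.
Year 5: $58,464 × 4/36 = $6,496. Book value $18,644.
Year 6: $58,464 × 3/36 = $4,872. Book value $13,772.
Year 7: $58,464 × 2/36 = $3,248. Book value $10,524.
Year 8: $58,464 × 1/36 = $1,624. Book value $8,900.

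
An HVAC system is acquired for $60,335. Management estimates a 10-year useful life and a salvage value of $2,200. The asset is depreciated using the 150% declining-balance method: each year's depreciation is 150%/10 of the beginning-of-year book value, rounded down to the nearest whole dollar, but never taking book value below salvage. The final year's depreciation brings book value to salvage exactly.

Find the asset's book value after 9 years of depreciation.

$13,978

Depreciable base = $60,335 − $2,200 = $58,135.
Year 1: ⌊$60,335 × 150%/10⌋ = $9,050. Book value $51,285.
Year 2: ⌊$51,285 × 150%/10⌋ = $7,692. Book value $43,593.
Year 3: ⌊$43,593 × 150%/10⌋ = $6,538. Book value $37,055.
Year 4: ⌊$37,055 × 150%/10⌋ = $5,558. Book value $31,497.
Year 5: ⌊$31,497 × 150%/10⌋ = $4,724. Book value $26,773.
Year 6: ⌊$26,773 × 150%/10⌋ = $4,015. Book value $22,758.
Year 7: ⌊$22,758 × 150%/10⌋ = $3,413. Book value $19,345.
Year 8: ⌊$19,345 × 150%/10⌋ = $2,901. Book value $16,444.
Year 9: ⌊$16,444 × 150%/10⌋ = $2,466. Book value $13,978.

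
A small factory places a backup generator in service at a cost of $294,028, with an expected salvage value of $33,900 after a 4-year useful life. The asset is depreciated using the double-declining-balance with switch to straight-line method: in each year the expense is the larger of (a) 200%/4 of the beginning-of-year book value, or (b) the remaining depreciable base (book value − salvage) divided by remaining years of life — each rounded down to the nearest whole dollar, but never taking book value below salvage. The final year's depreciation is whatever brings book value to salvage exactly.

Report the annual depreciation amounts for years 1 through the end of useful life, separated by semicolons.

Depreciable base = $294,028 − $33,900 = $260,128.
Year 1: DB = ⌊$294,028 × 200%/4⌋ = $147,014; SL = ⌊$260,128/4⌋ = $65,032 → take DB $147,014. Book value $147,014.
Year 2: DB = ⌊$147,014 × 200%/4⌋ = $73,507; SL = ⌊$113,114/3⌋ = $37,704 → take DB $73,507. Book value $73,507.
Year 3: DB = ⌊$73,507 × 200%/4⌋ = $36,753; SL = ⌊$39,607/2⌋ = $19,803 → take DB $36,753. Book value $36,754.
Year 4 (final): $36,754 − $33,900 = $2,854. Book value $33,900.

$147,014; $73,507; $36,753; $2,854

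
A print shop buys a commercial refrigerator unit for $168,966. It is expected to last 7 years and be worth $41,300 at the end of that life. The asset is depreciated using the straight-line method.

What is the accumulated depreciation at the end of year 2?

$36,476

Depreciable base = $168,966 − $41,300 = $127,666.
Annual expense = $127,666 / 7 = $18,238.
End of year 1: book value $150,728.
End of year 2: book value $132,490.
Accumulated through year 2 = $168,966 − $132,490 = $36,476.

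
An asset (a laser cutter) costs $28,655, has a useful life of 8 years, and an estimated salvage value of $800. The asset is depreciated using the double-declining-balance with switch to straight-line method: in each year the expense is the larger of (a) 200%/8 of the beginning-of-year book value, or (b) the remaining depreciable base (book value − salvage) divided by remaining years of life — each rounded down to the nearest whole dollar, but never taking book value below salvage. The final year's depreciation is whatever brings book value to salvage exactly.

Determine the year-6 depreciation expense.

$2,000

Depreciable base = $28,655 − $800 = $27,855.
Year 1: DB = ⌊$28,655 × 200%/8⌋ = $7,163; SL = ⌊$27,855/8⌋ = $3,481 → take DB $7,163. Book value $21,492.
Year 2: DB = ⌊$21,492 × 200%/8⌋ = $5,373; SL = ⌊$20,692/7⌋ = $2,956 → take DB $5,373. Book value $16,119.
Year 3: DB = ⌊$16,119 × 200%/8⌋ = $4,029; SL = ⌊$15,319/6⌋ = $2,553 → take DB $4,029. Book value $12,090.
Year 4: DB = ⌊$12,090 × 200%/8⌋ = $3,022; SL = ⌊$11,290/5⌋ = $2,258 → take DB $3,022. Book value $9,068.
Year 5: DB = ⌊$9,068 × 200%/8⌋ = $2,267; SL = ⌊$8,268/4⌋ = $2,067 → take DB $2,267. Book value $6,801.
Year 6: DB = ⌊$6,801 × 200%/8⌋ = $1,700; SL = ⌊$6,001/3⌋ = $2,000 → take SL $2,000. Book value $4,801.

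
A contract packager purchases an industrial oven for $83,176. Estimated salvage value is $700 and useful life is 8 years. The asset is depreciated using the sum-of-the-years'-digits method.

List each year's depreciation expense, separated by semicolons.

$18,328; $16,037; $13,746; $11,455; $9,164; $6,873; $4,582; $2,291

Depreciable base = $83,176 − $700 = $82,476.
Sum of the years' digits = 8+7+6+5+4+3+2+1 = 36.
Year 1: $82,476 × 8/36 = $18,328. Book value $64,848.
Year 2: $82,476 × 7/36 = $16,037. Book value $48,811.
Year 3: $82,476 × 6/36 = $13,746. Book value $35,065.
Year 4: $82,476 × 5/36 = $11,455. Book value $23,610.
Year 5: $82,476 × 4/36 = $9,164. Book value $14,446.
Year 6: $82,476 × 3/36 = $6,873. Book value $7,573.
Year 7: $82,476 × 2/36 = $4,582. Book value $2,991.
Year 8: $82,476 × 1/36 = $2,291. Book value $700.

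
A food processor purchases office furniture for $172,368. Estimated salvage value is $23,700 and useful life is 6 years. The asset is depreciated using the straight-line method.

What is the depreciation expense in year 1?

Depreciable base = $172,368 − $23,700 = $148,668.
Annual expense = $148,668 / 6 = $24,778.

$24,778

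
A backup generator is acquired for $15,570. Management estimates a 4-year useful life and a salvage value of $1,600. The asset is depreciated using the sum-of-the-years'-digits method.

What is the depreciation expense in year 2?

$4,191

Depreciable base = $15,570 − $1,600 = $13,970.
Sum of the years' digits = 4+3+2+1 = 10.
Year 1: $13,970 × 4/10 = $5,588. Book value $9,982.
Year 2: $13,970 × 3/10 = $4,191. Book value $5,791.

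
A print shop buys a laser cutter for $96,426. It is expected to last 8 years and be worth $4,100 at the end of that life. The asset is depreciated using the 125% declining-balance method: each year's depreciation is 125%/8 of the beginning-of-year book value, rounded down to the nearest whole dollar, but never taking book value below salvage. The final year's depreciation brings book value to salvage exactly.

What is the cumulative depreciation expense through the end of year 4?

$47,554

Depreciable base = $96,426 − $4,100 = $92,326.
Year 1: ⌊$96,426 × 125%/8⌋ = $15,066. Book value $81,360.
Year 2: ⌊$81,360 × 125%/8⌋ = $12,712. Book value $68,648.
Year 3: ⌊$68,648 × 125%/8⌋ = $10,726. Book value $57,922.
Year 4: ⌊$57,922 × 125%/8⌋ = $9,050. Book value $48,872.
Accumulated through year 4 = $96,426 − $48,872 = $47,554.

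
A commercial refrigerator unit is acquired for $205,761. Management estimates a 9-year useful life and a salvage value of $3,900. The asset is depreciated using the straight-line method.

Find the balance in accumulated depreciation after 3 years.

Depreciable base = $205,761 − $3,900 = $201,861.
Annual expense = $201,861 / 9 = $22,429.
End of year 1: book value $183,332.
End of year 2: book value $160,903.
End of year 3: book value $138,474.
Accumulated through year 3 = $205,761 − $138,474 = $67,287.

$67,287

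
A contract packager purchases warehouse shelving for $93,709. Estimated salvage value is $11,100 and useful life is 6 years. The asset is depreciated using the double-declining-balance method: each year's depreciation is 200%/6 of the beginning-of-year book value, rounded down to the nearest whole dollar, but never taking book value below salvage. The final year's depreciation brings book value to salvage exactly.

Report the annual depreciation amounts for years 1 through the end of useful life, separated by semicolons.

$31,236; $20,824; $13,883; $9,255; $6,170; $1,241

Depreciable base = $93,709 − $11,100 = $82,609.
Year 1: ⌊$93,709 × 200%/6⌋ = $31,236. Book value $62,473.
Year 2: ⌊$62,473 × 200%/6⌋ = $20,824. Book value $41,649.
Year 3: ⌊$41,649 × 200%/6⌋ = $13,883. Book value $27,766.
Year 4: ⌊$27,766 × 200%/6⌋ = $9,255. Book value $18,511.
Year 5: ⌊$18,511 × 200%/6⌋ = $6,170. Book value $12,341.
Year 6 (final): $12,341 − $11,100 = $1,241. Book value $11,100.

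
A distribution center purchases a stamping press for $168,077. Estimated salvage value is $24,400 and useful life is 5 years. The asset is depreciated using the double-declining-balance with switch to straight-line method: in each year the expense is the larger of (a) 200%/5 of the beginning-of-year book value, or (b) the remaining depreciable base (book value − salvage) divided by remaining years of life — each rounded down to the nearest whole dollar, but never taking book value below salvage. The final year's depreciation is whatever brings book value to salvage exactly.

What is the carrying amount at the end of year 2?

Depreciable base = $168,077 − $24,400 = $143,677.
Year 1: DB = ⌊$168,077 × 200%/5⌋ = $67,230; SL = ⌊$143,677/5⌋ = $28,735 → take DB $67,230. Book value $100,847.
Year 2: DB = ⌊$100,847 × 200%/5⌋ = $40,338; SL = ⌊$76,447/4⌋ = $19,111 → take DB $40,338. Book value $60,509.

$60,509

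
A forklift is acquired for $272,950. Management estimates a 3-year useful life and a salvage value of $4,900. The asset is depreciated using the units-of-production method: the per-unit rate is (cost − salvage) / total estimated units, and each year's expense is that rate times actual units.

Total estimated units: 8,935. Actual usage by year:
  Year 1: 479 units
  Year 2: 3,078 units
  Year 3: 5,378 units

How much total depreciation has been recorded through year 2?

Depreciable base = $272,950 − $4,900 = $268,050.
Rate = $268,050 / 8,935 units = $30 per unit.
Year 1: 479 × $30 = $14,370. Book value $258,580.
Year 2: 3,078 × $30 = $92,340. Book value $166,240.
Accumulated through year 2 = $272,950 − $166,240 = $106,710.

$106,710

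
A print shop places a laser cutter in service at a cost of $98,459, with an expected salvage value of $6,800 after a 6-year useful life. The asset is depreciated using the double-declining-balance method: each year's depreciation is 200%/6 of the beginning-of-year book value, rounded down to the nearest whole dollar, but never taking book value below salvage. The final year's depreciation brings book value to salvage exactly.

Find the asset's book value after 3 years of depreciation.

$29,174

Depreciable base = $98,459 − $6,800 = $91,659.
Year 1: ⌊$98,459 × 200%/6⌋ = $32,819. Book value $65,640.
Year 2: ⌊$65,640 × 200%/6⌋ = $21,880. Book value $43,760.
Year 3: ⌊$43,760 × 200%/6⌋ = $14,586. Book value $29,174.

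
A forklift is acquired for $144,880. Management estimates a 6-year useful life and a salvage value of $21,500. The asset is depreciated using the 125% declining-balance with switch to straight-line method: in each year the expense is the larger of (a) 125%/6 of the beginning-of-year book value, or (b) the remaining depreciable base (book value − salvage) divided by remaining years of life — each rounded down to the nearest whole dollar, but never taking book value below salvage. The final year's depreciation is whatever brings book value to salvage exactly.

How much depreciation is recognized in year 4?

Depreciable base = $144,880 − $21,500 = $123,380.
Year 1: DB = ⌊$144,880 × 125%/6⌋ = $30,183; SL = ⌊$123,380/6⌋ = $20,563 → take DB $30,183. Book value $114,697.
Year 2: DB = ⌊$114,697 × 125%/6⌋ = $23,895; SL = ⌊$93,197/5⌋ = $18,639 → take DB $23,895. Book value $90,802.
Year 3: DB = ⌊$90,802 × 125%/6⌋ = $18,917; SL = ⌊$69,302/4⌋ = $17,325 → take DB $18,917. Book value $71,885.
Year 4: DB = ⌊$71,885 × 125%/6⌋ = $14,976; SL = ⌊$50,385/3⌋ = $16,795 → take SL $16,795. Book value $55,090.

$16,795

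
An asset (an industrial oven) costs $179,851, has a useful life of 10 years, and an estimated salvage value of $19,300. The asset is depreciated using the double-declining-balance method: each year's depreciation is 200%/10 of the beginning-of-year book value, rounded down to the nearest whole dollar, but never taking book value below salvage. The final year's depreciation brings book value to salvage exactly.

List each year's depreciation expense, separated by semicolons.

$35,970; $28,776; $23,021; $18,416; $14,733; $11,787; $9,429; $7,543; $6,035; $4,841

Depreciable base = $179,851 − $19,300 = $160,551.
Year 1: ⌊$179,851 × 200%/10⌋ = $35,970. Book value $143,881.
Year 2: ⌊$143,881 × 200%/10⌋ = $28,776. Book value $115,105.
Year 3: ⌊$115,105 × 200%/10⌋ = $23,021. Book value $92,084.
Year 4: ⌊$92,084 × 200%/10⌋ = $18,416. Book value $73,668.
Year 5: ⌊$73,668 × 200%/10⌋ = $14,733. Book value $58,935.
Year 6: ⌊$58,935 × 200%/10⌋ = $11,787. Book value $47,148.
Year 7: ⌊$47,148 × 200%/10⌋ = $9,429. Book value $37,719.
Year 8: ⌊$37,719 × 200%/10⌋ = $7,543. Book value $30,176.
Year 9: ⌊$30,176 × 200%/10⌋ = $6,035. Book value $24,141.
Year 10 (final): $24,141 − $19,300 = $4,841. Book value $19,300.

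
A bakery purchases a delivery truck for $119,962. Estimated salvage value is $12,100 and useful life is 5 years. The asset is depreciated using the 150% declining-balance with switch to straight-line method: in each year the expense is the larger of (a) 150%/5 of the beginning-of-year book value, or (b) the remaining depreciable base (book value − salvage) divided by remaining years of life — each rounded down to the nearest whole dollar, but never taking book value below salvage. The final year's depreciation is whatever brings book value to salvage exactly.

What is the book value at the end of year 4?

Depreciable base = $119,962 − $12,100 = $107,862.
Year 1: DB = ⌊$119,962 × 150%/5⌋ = $35,988; SL = ⌊$107,862/5⌋ = $21,572 → take DB $35,988. Book value $83,974.
Year 2: DB = ⌊$83,974 × 150%/5⌋ = $25,192; SL = ⌊$71,874/4⌋ = $17,968 → take DB $25,192. Book value $58,782.
Year 3: DB = ⌊$58,782 × 150%/5⌋ = $17,634; SL = ⌊$46,682/3⌋ = $15,560 → take DB $17,634. Book value $41,148.
Year 4: DB = ⌊$41,148 × 150%/5⌋ = $12,344; SL = ⌊$29,048/2⌋ = $14,524 → take SL $14,524. Book value $26,624.

$26,624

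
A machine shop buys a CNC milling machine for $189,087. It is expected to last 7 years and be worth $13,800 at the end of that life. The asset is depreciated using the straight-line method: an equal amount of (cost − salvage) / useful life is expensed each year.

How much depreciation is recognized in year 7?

Depreciable base = $189,087 − $13,800 = $175,287.
Annual expense = $175,287 / 7 = $25,041.

$25,041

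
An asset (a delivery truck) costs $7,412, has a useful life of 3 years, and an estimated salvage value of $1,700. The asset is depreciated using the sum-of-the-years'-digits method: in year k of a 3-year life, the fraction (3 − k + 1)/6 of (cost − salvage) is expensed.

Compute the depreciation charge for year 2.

Depreciable base = $7,412 − $1,700 = $5,712.
Sum of the years' digits = 3+2+1 = 6.
Year 1: $5,712 × 3/6 = $2,856. Book value $4,556.
Year 2: $5,712 × 2/6 = $1,904. Book value $2,652.

$1,904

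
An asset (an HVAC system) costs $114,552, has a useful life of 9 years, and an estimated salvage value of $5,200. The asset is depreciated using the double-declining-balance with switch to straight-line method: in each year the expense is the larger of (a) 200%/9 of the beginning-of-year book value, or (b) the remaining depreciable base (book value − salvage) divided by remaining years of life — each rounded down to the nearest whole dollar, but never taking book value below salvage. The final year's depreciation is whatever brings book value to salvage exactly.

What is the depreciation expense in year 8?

Depreciable base = $114,552 − $5,200 = $109,352.
Year 1: DB = ⌊$114,552 × 200%/9⌋ = $25,456; SL = ⌊$109,352/9⌋ = $12,150 → take DB $25,456. Book value $89,096.
Year 2: DB = ⌊$89,096 × 200%/9⌋ = $19,799; SL = ⌊$83,896/8⌋ = $10,487 → take DB $19,799. Book value $69,297.
Year 3: DB = ⌊$69,297 × 200%/9⌋ = $15,399; SL = ⌊$64,097/7⌋ = $9,156 → take DB $15,399. Book value $53,898.
Year 4: DB = ⌊$53,898 × 200%/9⌋ = $11,977; SL = ⌊$48,698/6⌋ = $8,116 → take DB $11,977. Book value $41,921.
Year 5: DB = ⌊$41,921 × 200%/9⌋ = $9,315; SL = ⌊$36,721/5⌋ = $7,344 → take DB $9,315. Book value $32,606.
Year 6: DB = ⌊$32,606 × 200%/9⌋ = $7,245; SL = ⌊$27,406/4⌋ = $6,851 → take DB $7,245. Book value $25,361.
Year 7: DB = ⌊$25,361 × 200%/9⌋ = $5,635; SL = ⌊$20,161/3⌋ = $6,720 → take SL $6,720. Book value $18,641.
Year 8: DB = ⌊$18,641 × 200%/9⌋ = $4,142; SL = ⌊$13,441/2⌋ = $6,720 → take SL $6,720. Book value $11,921.

$6,720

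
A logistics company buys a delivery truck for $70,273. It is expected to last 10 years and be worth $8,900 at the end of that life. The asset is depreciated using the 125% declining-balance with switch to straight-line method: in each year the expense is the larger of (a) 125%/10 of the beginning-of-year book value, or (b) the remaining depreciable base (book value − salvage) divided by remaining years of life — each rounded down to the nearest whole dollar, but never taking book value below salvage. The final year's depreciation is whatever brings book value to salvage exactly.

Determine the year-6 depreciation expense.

Depreciable base = $70,273 − $8,900 = $61,373.
Year 1: DB = ⌊$70,273 × 125%/10⌋ = $8,784; SL = ⌊$61,373/10⌋ = $6,137 → take DB $8,784. Book value $61,489.
Year 2: DB = ⌊$61,489 × 125%/10⌋ = $7,686; SL = ⌊$52,589/9⌋ = $5,843 → take DB $7,686. Book value $53,803.
Year 3: DB = ⌊$53,803 × 125%/10⌋ = $6,725; SL = ⌊$44,903/8⌋ = $5,612 → take DB $6,725. Book value $47,078.
Year 4: DB = ⌊$47,078 × 125%/10⌋ = $5,884; SL = ⌊$38,178/7⌋ = $5,454 → take DB $5,884. Book value $41,194.
Year 5: DB = ⌊$41,194 × 125%/10⌋ = $5,149; SL = ⌊$32,294/6⌋ = $5,382 → take SL $5,382. Book value $35,812.
Year 6: DB = ⌊$35,812 × 125%/10⌋ = $4,476; SL = ⌊$26,912/5⌋ = $5,382 → take SL $5,382. Book value $30,430.

$5,382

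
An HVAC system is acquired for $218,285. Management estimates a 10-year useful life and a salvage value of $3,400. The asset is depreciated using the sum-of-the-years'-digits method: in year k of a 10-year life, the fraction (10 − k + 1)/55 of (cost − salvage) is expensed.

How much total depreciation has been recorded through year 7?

$191,443

Depreciable base = $218,285 − $3,400 = $214,885.
Sum of the years' digits = 10+9+8+7+6+5+4+3+2+1 = 55.
Year 1: $214,885 × 10/55 = $39,070. Book value $179,215.
Year 2: $214,885 × 9/55 = $35,163. Book value $144,052.
Year 3: $214,885 × 8/55 = $31,256. Book value $112,796.
Year 4: $214,885 × 7/55 = $27,349. Book value $85,447.
Year 5: $214,885 × 6/55 = $23,442. Book value $62,005.
Year 6: $214,885 × 5/55 = $19,535. Book value $42,470.
Year 7: $214,885 × 4/55 = $15,628. Book value $26,842.
Accumulated through year 7 = $218,285 − $26,842 = $191,443.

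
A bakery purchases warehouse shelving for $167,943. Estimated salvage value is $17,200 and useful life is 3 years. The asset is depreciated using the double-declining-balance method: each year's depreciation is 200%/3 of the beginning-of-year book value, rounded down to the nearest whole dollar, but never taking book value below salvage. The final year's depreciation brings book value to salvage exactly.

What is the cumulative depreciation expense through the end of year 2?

$149,282

Depreciable base = $167,943 − $17,200 = $150,743.
Year 1: ⌊$167,943 × 200%/3⌋ = $111,962. Book value $55,981.
Year 2: ⌊$55,981 × 200%/3⌋ = $37,320. Book value $18,661.
Accumulated through year 2 = $167,943 − $18,661 = $149,282.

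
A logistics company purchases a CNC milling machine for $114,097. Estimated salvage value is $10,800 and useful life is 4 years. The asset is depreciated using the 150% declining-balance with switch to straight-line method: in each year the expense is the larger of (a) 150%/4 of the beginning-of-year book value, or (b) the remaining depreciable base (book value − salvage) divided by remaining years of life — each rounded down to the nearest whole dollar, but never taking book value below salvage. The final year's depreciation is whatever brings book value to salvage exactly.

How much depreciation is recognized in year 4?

$16,885

Depreciable base = $114,097 − $10,800 = $103,297.
Year 1: DB = ⌊$114,097 × 150%/4⌋ = $42,786; SL = ⌊$103,297/4⌋ = $25,824 → take DB $42,786. Book value $71,311.
Year 2: DB = ⌊$71,311 × 150%/4⌋ = $26,741; SL = ⌊$60,511/3⌋ = $20,170 → take DB $26,741. Book value $44,570.
Year 3: DB = ⌊$44,570 × 150%/4⌋ = $16,713; SL = ⌊$33,770/2⌋ = $16,885 → take SL $16,885. Book value $27,685.
Year 4 (final): $27,685 − $10,800 = $16,885. Book value $10,800.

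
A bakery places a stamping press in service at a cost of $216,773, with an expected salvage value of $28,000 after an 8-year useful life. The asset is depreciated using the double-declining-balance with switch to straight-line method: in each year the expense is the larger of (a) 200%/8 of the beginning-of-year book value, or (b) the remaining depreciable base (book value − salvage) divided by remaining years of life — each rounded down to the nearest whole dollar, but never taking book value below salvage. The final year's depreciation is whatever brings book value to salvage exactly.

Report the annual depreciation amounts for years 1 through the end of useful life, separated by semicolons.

$54,193; $40,645; $30,483; $22,863; $17,147; $12,860; $9,645; $937

Depreciable base = $216,773 − $28,000 = $188,773.
Year 1: DB = ⌊$216,773 × 200%/8⌋ = $54,193; SL = ⌊$188,773/8⌋ = $23,596 → take DB $54,193. Book value $162,580.
Year 2: DB = ⌊$162,580 × 200%/8⌋ = $40,645; SL = ⌊$134,580/7⌋ = $19,225 → take DB $40,645. Book value $121,935.
Year 3: DB = ⌊$121,935 × 200%/8⌋ = $30,483; SL = ⌊$93,935/6⌋ = $15,655 → take DB $30,483. Book value $91,452.
Year 4: DB = ⌊$91,452 × 200%/8⌋ = $22,863; SL = ⌊$63,452/5⌋ = $12,690 → take DB $22,863. Book value $68,589.
Year 5: DB = ⌊$68,589 × 200%/8⌋ = $17,147; SL = ⌊$40,589/4⌋ = $10,147 → take DB $17,147. Book value $51,442.
Year 6: DB = ⌊$51,442 × 200%/8⌋ = $12,860; SL = ⌊$23,442/3⌋ = $7,814 → take DB $12,860. Book value $38,582.
Year 7: DB = ⌊$38,582 × 200%/8⌋ = $9,645; SL = ⌊$10,582/2⌋ = $5,291 → take DB $9,645. Book value $28,937.
Year 8 (final): $28,937 − $28,000 = $937. Book value $28,000.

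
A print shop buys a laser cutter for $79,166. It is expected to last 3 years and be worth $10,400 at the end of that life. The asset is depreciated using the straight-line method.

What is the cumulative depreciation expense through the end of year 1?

$22,922

Depreciable base = $79,166 − $10,400 = $68,766.
Annual expense = $68,766 / 3 = $22,922.
End of year 1: book value $56,244.
Accumulated through year 1 = $79,166 − $56,244 = $22,922.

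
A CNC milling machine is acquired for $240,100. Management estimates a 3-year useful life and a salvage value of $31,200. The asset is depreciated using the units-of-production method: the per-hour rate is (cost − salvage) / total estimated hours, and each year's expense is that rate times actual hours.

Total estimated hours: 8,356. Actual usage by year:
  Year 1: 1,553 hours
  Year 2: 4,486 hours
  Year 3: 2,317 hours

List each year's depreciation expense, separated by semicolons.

$38,825; $112,150; $57,925

Depreciable base = $240,100 − $31,200 = $208,900.
Rate = $208,900 / 8,356 hours = $25 per hour.
Year 1: 1,553 × $25 = $38,825. Book value $201,275.
Year 2: 4,486 × $25 = $112,150. Book value $89,125.
Year 3: 2,317 × $25 = $57,925. Book value $31,200.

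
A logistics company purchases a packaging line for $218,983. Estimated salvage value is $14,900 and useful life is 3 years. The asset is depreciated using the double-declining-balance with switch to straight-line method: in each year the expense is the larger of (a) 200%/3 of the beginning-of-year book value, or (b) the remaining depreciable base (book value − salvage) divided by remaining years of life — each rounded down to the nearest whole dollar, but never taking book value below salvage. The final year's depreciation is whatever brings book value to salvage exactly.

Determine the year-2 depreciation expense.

Depreciable base = $218,983 − $14,900 = $204,083.
Year 1: DB = ⌊$218,983 × 200%/3⌋ = $145,988; SL = ⌊$204,083/3⌋ = $68,027 → take DB $145,988. Book value $72,995.
Year 2: DB = ⌊$72,995 × 200%/3⌋ = $48,663; SL = ⌊$58,095/2⌋ = $29,047 → take DB $48,663. Book value $24,332.

$48,663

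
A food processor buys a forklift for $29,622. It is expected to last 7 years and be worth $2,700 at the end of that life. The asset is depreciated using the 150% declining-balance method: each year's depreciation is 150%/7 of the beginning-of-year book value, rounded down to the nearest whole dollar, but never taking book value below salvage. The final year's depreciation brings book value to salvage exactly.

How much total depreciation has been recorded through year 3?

$15,252

Depreciable base = $29,622 − $2,700 = $26,922.
Year 1: ⌊$29,622 × 150%/7⌋ = $6,347. Book value $23,275.
Year 2: ⌊$23,275 × 150%/7⌋ = $4,987. Book value $18,288.
Year 3: ⌊$18,288 × 150%/7⌋ = $3,918. Book value $14,370.
Accumulated through year 3 = $29,622 − $14,370 = $15,252.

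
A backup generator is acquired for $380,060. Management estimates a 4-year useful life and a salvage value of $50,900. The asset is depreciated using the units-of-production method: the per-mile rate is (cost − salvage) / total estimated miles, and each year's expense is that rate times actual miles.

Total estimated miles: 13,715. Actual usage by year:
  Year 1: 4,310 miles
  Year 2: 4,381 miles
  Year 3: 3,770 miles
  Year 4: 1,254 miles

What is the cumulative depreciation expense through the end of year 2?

Depreciable base = $380,060 − $50,900 = $329,160.
Rate = $329,160 / 13,715 miles = $24 per mile.
Year 1: 4,310 × $24 = $103,440. Book value $276,620.
Year 2: 4,381 × $24 = $105,144. Book value $171,476.
Accumulated through year 2 = $380,060 − $171,476 = $208,584.

$208,584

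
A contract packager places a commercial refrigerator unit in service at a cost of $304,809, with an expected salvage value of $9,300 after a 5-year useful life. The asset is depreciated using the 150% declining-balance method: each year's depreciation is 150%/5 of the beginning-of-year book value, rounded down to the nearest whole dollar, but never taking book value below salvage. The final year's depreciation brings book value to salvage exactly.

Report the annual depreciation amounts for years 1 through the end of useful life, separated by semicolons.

Depreciable base = $304,809 − $9,300 = $295,509.
Year 1: ⌊$304,809 × 150%/5⌋ = $91,442. Book value $213,367.
Year 2: ⌊$213,367 × 150%/5⌋ = $64,010. Book value $149,357.
Year 3: ⌊$149,357 × 150%/5⌋ = $44,807. Book value $104,550.
Year 4: ⌊$104,550 × 150%/5⌋ = $31,365. Book value $73,185.
Year 5 (final): $73,185 − $9,300 = $63,885. Book value $9,300.

$91,442; $64,010; $44,807; $31,365; $63,885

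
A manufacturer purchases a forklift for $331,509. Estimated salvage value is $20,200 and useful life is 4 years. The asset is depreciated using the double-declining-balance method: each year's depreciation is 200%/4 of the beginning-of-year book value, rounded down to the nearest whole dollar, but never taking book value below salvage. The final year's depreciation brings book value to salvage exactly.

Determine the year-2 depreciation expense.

$82,877

Depreciable base = $331,509 − $20,200 = $311,309.
Year 1: ⌊$331,509 × 200%/4⌋ = $165,754. Book value $165,755.
Year 2: ⌊$165,755 × 200%/4⌋ = $82,877. Book value $82,878.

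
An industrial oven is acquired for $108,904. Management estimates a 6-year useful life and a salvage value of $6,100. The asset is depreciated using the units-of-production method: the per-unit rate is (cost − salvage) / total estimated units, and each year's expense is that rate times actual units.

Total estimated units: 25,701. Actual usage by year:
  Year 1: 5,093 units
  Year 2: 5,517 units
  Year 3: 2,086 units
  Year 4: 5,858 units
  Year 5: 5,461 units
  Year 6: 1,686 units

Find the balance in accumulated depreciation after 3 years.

Depreciable base = $108,904 − $6,100 = $102,804.
Rate = $102,804 / 25,701 units = $4 per unit.
Year 1: 5,093 × $4 = $20,372. Book value $88,532.
Year 2: 5,517 × $4 = $22,068. Book value $66,464.
Year 3: 2,086 × $4 = $8,344. Book value $58,120.
Accumulated through year 3 = $108,904 − $58,120 = $50,784.

$50,784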